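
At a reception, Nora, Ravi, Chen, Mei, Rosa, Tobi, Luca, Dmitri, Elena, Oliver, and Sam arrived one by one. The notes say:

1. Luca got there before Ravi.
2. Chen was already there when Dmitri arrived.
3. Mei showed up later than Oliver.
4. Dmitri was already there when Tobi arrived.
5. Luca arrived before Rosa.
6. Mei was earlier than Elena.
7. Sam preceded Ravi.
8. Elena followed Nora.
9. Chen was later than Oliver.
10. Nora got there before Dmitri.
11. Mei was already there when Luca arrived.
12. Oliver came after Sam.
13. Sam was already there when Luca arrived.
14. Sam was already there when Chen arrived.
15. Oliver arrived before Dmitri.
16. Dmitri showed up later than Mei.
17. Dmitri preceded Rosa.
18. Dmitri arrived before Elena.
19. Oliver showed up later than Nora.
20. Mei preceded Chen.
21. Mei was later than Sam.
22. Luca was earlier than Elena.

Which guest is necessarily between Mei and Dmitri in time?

Tracing the constraints gives Mei → Chen → Dmitri, so Chen sits after Mei and before Dmitri.
No other guest is forced both after Mei and before Dmitri.

Chen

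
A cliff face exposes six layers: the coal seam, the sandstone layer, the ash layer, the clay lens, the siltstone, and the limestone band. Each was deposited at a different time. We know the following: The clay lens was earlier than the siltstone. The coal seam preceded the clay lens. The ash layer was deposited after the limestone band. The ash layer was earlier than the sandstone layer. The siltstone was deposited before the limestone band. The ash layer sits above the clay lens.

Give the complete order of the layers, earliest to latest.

the coal seam, the clay lens, the siltstone, the limestone band, the ash layer, the sandstone layer

The constraints fix every adjacent pair, so only one ordering works:
the coal seam → the clay lens → the siltstone → the limestone band → the ash layer → the sandstone layer.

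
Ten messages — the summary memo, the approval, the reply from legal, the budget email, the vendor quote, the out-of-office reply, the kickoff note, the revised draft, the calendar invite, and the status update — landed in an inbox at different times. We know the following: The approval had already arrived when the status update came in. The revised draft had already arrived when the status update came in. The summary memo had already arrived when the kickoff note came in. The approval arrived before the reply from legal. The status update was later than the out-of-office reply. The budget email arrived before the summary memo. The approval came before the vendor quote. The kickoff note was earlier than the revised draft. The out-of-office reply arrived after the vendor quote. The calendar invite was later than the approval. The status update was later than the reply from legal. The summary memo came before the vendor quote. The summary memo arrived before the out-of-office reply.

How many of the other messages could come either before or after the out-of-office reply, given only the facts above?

4

Forced before the out-of-office reply: the approval, the budget email, the summary memo, and the vendor quote; forced after the out-of-office reply: the status update.
That leaves the calendar invite, the kickoff note, the reply from legal, and the revised draft with no forced order relative to the out-of-office reply — 4.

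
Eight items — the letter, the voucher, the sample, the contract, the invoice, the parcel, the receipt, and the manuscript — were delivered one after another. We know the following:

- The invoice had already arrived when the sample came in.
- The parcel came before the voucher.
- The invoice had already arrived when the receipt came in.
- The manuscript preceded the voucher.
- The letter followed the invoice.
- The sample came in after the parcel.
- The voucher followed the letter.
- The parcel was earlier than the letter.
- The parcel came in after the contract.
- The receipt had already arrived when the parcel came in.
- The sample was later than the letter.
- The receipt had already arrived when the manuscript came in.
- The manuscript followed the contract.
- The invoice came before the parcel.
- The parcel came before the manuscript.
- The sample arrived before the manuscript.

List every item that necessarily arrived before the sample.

Directly stated before the sample: the invoice, the letter, and the parcel.
The contract reaches the sample via the contract → the parcel → the sample.
The receipt reaches the sample via the receipt → the parcel → the sample.
No chain forces the voucher (or any of the others) ahead of the sample.

the contract, the invoice, the letter, the parcel, the receipt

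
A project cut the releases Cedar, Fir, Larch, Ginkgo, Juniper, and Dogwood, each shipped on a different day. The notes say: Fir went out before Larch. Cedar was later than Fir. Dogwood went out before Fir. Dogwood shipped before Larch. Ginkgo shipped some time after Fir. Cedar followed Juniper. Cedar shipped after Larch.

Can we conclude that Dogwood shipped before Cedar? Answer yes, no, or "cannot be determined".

yes

Chain the constraints: Dogwood → Fir → Cedar. Each link is directly stated, so Dogwood comes before Cedar.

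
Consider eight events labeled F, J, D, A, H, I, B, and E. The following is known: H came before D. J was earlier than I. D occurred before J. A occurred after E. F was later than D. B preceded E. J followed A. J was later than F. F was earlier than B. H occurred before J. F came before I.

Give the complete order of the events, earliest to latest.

H, D, F, B, E, A, J, I

The constraints fix every adjacent pair, so only one ordering works:
H → D → F → B → E → A → J → I.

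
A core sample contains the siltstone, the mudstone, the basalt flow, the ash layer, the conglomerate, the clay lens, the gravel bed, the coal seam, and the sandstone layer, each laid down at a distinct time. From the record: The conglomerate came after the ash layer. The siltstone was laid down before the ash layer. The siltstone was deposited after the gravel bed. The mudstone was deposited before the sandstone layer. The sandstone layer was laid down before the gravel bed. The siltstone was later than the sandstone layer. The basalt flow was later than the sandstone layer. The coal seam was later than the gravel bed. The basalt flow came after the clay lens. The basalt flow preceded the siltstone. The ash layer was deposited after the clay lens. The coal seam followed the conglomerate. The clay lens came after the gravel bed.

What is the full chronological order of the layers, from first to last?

The constraints fix every adjacent pair, so only one ordering works:
the mudstone → the sandstone layer → the gravel bed → the clay lens → the basalt flow → the siltstone → the ash layer → the conglomerate → the coal seam.

the mudstone, the sandstone layer, the gravel bed, the clay lens, the basalt flow, the siltstone, the ash layer, the conglomerate, the coal seam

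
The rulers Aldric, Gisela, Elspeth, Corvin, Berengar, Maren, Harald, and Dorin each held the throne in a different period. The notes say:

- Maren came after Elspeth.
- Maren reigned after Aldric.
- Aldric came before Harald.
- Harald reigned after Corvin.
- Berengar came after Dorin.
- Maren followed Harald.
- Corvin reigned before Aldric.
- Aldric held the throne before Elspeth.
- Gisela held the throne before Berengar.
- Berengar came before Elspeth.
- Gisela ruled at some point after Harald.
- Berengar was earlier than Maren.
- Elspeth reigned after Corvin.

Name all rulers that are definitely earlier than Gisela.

Directly stated before Gisela: Harald.
Aldric reaches Gisela via Aldric → Harald → Gisela.
Corvin reaches Gisela via Corvin → Harald → Gisela.
No chain forces Berengar (or any of the others) ahead of Gisela.

Aldric, Corvin, Harald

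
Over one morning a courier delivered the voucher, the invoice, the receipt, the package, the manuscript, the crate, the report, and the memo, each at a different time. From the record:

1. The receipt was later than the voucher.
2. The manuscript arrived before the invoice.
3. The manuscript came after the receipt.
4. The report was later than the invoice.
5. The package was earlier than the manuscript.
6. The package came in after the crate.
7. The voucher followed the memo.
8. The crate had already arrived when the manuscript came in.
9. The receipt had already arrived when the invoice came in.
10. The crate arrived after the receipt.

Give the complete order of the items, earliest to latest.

the memo, the voucher, the receipt, the crate, the package, the manuscript, the invoice, the report

The constraints fix every adjacent pair, so only one ordering works:
the memo → the voucher → the receipt → the crate → the package → the manuscript → the invoice → the report.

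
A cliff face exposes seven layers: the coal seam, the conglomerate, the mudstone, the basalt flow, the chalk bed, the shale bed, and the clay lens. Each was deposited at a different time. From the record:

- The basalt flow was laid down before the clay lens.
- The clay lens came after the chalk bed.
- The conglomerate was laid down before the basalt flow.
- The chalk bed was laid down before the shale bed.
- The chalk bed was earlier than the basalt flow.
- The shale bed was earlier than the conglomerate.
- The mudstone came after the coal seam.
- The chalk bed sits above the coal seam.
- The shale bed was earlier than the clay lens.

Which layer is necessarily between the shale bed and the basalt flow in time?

the conglomerate

Tracing the constraints gives the shale bed → the conglomerate → the basalt flow, so the conglomerate sits after the shale bed and before the basalt flow.
No other layer is forced both after the shale bed and before the basalt flow.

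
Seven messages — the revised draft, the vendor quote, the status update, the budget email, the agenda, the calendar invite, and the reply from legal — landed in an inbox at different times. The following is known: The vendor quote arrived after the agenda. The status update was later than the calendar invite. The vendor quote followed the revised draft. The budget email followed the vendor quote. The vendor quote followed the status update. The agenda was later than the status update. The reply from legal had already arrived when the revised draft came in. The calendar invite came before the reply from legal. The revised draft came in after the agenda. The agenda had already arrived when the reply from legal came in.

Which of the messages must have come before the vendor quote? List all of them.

Directly stated before the vendor quote: the agenda, the revised draft, and the status update.
The calendar invite reaches the vendor quote via the calendar invite → the status update → the vendor quote.
The reply from legal reaches the vendor quote via the reply from legal → the revised draft → the vendor quote.
No chain forces the budget email ahead of the vendor quote.

the agenda, the calendar invite, the reply from legal, the revised draft, the status update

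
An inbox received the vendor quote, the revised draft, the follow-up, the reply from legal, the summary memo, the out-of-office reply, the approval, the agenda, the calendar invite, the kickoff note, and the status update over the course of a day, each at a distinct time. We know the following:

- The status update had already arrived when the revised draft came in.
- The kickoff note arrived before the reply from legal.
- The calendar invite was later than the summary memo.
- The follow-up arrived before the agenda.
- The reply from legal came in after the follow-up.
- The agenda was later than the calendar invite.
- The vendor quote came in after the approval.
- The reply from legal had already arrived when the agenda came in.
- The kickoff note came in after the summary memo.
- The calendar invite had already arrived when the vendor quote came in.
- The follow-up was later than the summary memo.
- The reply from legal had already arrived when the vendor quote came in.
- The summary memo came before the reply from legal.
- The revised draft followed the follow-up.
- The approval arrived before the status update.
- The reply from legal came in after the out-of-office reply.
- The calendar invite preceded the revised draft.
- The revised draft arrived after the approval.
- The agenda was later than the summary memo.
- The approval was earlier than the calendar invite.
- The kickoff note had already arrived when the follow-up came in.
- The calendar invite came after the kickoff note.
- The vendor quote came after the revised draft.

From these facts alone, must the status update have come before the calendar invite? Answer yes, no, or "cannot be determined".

cannot be determined

No chain of stated constraints runs from the status update to the calendar invite, and none runs from the calendar invite to the status update either.
So the relative order of the status update and the calendar invite is not fixed by the given facts.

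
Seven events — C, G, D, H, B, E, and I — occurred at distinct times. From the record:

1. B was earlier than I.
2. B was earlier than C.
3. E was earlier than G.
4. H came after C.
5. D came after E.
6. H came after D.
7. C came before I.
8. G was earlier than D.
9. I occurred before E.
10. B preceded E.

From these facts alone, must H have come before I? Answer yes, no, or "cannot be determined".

no

Tracing the constraints gives I → E → D → H, so I must come before H.
That means H cannot be before I.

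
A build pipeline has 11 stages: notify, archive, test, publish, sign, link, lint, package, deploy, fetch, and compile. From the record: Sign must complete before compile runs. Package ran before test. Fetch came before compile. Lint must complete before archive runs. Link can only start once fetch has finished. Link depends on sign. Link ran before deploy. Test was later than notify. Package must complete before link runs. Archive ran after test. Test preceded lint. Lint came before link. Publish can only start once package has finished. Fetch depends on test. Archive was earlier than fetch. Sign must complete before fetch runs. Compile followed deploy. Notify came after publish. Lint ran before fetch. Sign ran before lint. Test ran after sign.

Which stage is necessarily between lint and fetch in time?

Tracing the constraints gives lint → archive → fetch, so archive sits after lint and before fetch.
No other stage is forced both after lint and before fetch.

archive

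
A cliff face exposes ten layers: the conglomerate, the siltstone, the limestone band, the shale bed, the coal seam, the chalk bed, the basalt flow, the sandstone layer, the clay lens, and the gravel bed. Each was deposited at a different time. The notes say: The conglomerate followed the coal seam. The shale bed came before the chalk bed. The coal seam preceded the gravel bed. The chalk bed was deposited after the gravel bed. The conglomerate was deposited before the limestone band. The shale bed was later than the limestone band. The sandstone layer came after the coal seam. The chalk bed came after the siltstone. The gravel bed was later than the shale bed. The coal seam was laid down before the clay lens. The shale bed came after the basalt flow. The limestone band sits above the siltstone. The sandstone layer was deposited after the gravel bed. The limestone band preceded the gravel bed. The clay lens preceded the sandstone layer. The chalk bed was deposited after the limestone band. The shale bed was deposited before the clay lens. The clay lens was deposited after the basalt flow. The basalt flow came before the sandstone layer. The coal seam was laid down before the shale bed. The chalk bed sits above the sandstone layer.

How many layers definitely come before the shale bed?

Directly stated before the shale bed: the basalt flow, the coal seam, and the limestone band.
The conglomerate reaches the shale bed via the conglomerate → the limestone band → the shale bed.
The siltstone reaches the shale bed via the siltstone → the limestone band → the shale bed.
No chain forces the chalk bed (or any of the others) ahead of the shale bed.
That's the basalt flow, the coal seam, the conglomerate, the limestone band, and the siltstone — 5 in all.

5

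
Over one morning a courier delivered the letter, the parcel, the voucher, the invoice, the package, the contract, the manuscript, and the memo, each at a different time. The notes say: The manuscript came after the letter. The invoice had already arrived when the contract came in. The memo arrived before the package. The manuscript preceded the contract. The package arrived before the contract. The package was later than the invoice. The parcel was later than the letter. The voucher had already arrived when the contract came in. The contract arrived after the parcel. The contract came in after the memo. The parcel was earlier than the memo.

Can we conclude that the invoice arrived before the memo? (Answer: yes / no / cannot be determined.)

cannot be determined

No chain of stated constraints runs from the invoice to the memo, and none runs from the memo to the invoice either.
So the relative order of the invoice and the memo is not fixed by the given facts.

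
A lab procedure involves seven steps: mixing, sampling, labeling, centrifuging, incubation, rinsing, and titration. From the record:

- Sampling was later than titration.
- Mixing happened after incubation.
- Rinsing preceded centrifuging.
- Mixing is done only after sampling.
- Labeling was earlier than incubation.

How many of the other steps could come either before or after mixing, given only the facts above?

2

Forced before mixing: incubation, labeling, sampling, and titration.
That leaves centrifuging and rinsing with no forced order relative to mixing — 2.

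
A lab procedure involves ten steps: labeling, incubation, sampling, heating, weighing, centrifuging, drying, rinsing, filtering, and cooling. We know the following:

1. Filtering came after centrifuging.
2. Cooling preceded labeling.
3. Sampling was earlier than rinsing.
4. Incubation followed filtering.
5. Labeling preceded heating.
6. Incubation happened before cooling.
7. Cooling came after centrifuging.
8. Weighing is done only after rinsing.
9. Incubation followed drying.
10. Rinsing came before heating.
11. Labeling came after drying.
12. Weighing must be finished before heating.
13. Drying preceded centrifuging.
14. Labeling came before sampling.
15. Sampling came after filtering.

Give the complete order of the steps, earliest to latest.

drying, centrifuging, filtering, incubation, cooling, labeling, sampling, rinsing, weighing, heating

The constraints fix every adjacent pair, so only one ordering works:
drying → centrifuging → filtering → incubation → cooling → labeling → sampling → rinsing → weighing → heating.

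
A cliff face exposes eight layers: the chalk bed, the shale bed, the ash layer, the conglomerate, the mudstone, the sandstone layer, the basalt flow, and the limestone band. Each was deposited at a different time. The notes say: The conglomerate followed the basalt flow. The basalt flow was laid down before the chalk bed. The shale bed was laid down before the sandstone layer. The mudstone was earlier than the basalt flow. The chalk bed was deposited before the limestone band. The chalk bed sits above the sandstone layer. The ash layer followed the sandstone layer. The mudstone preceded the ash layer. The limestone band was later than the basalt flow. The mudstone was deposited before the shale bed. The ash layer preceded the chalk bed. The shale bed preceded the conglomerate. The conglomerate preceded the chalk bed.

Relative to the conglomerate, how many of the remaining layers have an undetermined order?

2

Forced before the conglomerate: the basalt flow, the mudstone, and the shale bed; forced after the conglomerate: the chalk bed and the limestone band.
That leaves the ash layer and the sandstone layer with no forced order relative to the conglomerate — 2.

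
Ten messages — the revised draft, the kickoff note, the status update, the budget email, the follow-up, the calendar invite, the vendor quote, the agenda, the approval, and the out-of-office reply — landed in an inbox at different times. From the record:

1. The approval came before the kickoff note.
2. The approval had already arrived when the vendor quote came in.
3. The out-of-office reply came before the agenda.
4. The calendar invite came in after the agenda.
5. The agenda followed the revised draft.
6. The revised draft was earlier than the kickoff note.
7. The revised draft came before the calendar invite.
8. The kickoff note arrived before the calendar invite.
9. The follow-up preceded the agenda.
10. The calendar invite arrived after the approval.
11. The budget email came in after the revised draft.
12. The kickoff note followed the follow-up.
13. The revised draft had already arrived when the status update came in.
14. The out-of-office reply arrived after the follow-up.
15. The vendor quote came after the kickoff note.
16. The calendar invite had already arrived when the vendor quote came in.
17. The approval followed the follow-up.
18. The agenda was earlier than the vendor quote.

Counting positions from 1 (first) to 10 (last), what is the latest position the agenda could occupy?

The agenda must come before the calendar invite and the vendor quote — 2 messages forced after it.
Everything else can be placed before the agenda in some valid order, so the agenda can sit as late as position 10 − 2 = 8.

8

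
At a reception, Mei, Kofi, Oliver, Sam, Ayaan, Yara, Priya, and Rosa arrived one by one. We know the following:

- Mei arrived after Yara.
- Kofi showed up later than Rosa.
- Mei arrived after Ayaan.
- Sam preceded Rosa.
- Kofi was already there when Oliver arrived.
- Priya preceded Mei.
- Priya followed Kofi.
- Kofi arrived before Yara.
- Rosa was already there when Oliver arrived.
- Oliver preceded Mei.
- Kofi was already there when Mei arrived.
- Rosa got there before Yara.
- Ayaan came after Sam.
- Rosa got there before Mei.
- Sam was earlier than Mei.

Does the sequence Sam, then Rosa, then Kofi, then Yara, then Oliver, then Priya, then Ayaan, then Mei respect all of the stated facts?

Check each stated constraint against the proposed order — e.g. Rosa is ahead of Mei; Sam is ahead of Mei. Every pair is in the required order; nothing is violated.

yes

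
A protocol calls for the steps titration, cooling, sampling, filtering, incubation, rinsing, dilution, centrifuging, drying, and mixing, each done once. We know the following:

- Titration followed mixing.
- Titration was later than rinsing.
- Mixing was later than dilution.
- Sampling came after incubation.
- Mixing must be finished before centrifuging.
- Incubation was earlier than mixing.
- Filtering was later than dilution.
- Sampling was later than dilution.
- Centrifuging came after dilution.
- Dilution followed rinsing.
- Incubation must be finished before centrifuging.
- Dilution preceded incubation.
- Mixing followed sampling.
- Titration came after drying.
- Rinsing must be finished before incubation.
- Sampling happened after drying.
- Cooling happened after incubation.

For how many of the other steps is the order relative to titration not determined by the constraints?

3

Forced before titration: dilution, drying, incubation, mixing, rinsing, and sampling.
That leaves centrifuging, cooling, and filtering with no forced order relative to titration — 3.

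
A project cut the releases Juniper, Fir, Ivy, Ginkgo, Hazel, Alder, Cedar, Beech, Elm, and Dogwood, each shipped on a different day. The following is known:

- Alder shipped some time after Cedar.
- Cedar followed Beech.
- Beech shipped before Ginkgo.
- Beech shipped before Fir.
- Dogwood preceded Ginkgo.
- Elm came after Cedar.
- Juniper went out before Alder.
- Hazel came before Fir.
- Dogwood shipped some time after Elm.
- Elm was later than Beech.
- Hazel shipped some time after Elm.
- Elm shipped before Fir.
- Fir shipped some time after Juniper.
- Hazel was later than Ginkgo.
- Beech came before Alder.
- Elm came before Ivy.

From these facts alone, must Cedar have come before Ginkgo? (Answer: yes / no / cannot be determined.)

yes

Chain the constraints: Cedar → Elm → Dogwood → Ginkgo. Each link is directly stated, so Cedar comes before Ginkgo.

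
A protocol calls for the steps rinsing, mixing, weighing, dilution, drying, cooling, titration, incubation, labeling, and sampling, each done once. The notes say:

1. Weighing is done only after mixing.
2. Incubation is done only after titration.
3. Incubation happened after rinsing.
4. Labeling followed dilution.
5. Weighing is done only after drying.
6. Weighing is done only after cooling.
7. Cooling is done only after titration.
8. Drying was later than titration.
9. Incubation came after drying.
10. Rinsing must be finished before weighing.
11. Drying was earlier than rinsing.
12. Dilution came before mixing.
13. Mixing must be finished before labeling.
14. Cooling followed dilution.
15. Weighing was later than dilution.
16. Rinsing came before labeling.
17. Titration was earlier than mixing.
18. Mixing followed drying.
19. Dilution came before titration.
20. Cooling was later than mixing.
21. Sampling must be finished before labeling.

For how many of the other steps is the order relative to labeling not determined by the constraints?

3

Forced before labeling: dilution, drying, mixing, rinsing, sampling, and titration.
That leaves cooling, incubation, and weighing with no forced order relative to labeling — 3.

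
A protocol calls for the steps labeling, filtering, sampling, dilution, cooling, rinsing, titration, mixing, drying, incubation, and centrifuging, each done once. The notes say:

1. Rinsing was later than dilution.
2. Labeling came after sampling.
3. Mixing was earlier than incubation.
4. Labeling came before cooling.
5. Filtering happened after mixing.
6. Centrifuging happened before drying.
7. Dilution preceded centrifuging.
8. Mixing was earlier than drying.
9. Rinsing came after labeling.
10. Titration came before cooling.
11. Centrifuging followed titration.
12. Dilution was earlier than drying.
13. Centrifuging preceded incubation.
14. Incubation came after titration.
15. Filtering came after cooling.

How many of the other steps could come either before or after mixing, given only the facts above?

7

Forced after mixing: drying, filtering, and incubation.
That leaves centrifuging, cooling, dilution, labeling, rinsing, sampling, and titration with no forced order relative to mixing — 7.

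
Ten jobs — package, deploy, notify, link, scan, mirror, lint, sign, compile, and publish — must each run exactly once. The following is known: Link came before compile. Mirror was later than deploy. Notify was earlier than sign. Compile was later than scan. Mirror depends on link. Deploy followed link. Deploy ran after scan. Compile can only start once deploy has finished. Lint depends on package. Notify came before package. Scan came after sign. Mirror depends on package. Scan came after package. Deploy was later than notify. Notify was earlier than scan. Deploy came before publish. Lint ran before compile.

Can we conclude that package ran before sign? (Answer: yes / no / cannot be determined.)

No chain of stated constraints runs from package to sign, and none runs from sign to package either.
So the relative order of package and sign is not fixed by the given facts.

cannot be determined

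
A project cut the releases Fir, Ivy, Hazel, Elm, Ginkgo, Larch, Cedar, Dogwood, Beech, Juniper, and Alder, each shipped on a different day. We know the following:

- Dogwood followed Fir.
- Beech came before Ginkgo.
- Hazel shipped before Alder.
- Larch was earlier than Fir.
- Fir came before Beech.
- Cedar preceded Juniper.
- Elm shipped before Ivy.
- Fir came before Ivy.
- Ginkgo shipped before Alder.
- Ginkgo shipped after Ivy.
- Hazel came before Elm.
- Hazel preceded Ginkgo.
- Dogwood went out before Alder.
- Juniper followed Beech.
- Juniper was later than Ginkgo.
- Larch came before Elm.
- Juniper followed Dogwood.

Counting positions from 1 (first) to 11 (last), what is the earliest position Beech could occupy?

3

Fir and Larch must both come before Beech — 2 forced predecessors.
Nothing else is forced ahead of Beech, so its earliest slot is position 2 + 1 = 3.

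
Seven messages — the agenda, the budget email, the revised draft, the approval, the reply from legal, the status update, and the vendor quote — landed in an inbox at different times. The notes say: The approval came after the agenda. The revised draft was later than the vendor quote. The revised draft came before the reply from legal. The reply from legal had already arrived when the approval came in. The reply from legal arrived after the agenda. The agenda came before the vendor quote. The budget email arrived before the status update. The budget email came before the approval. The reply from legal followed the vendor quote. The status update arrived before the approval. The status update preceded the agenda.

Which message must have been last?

Every other message has a chain of constraints placing it before the approval, so the approval is last.

the approval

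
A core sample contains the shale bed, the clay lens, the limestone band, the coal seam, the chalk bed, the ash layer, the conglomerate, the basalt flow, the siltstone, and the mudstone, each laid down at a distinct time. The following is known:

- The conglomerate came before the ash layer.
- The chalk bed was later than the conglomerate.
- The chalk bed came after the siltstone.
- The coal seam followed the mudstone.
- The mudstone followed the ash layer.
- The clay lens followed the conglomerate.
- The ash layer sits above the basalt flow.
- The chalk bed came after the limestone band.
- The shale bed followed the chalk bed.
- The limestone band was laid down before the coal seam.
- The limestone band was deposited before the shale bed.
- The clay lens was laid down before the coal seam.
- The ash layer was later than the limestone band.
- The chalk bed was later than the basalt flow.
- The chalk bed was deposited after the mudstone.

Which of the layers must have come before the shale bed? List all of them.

Directly stated before the shale bed: the chalk bed and the limestone band.
The ash layer reaches the shale bed via the ash layer → the mudstone → the chalk bed → the shale bed.
The basalt flow reaches the shale bed via the basalt flow → the chalk bed → the shale bed.
The conglomerate reaches the shale bed via the conglomerate → the chalk bed → the shale bed.
Likewise the mudstone and the siltstone each reach the shale bed by chaining the stated constraints.
No chain forces the clay lens (or any of the others) ahead of the shale bed.

the ash layer, the basalt flow, the chalk bed, the conglomerate, the limestone band, the mudstone, the siltstone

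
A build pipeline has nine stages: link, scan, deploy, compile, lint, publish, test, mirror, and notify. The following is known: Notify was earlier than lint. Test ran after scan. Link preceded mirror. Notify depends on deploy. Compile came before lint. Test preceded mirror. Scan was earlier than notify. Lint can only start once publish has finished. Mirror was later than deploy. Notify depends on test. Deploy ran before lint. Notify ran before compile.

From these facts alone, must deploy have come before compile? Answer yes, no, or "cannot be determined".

Chain the constraints: deploy → notify → compile. Each link is directly stated, so deploy comes before compile.

yes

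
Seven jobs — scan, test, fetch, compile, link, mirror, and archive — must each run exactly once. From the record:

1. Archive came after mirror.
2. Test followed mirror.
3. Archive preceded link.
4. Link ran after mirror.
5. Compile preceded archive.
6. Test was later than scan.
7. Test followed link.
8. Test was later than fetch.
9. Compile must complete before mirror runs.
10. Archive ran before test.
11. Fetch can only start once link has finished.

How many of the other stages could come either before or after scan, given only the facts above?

Forced after scan: test.
That leaves archive, compile, fetch, link, and mirror with no forced order relative to scan — 5.

5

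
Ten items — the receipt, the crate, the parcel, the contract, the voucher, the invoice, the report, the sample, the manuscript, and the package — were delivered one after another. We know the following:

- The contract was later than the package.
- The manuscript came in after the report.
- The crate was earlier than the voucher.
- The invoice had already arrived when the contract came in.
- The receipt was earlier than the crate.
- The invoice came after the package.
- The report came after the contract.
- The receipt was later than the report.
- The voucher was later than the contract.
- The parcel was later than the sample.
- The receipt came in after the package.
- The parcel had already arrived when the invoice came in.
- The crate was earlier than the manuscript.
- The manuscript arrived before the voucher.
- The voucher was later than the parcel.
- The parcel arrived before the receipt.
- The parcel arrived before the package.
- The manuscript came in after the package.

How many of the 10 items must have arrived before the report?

5

Directly stated before the report: the contract.
The invoice reaches the report via the invoice → the contract → the report.
The package reaches the report via the package → the contract → the report.
The parcel reaches the report via the parcel → the package → the contract → the report.
Likewise the sample reaches the report by chaining the stated constraints.
That's the contract, the invoice, the package, the parcel, and the sample — 5 in all.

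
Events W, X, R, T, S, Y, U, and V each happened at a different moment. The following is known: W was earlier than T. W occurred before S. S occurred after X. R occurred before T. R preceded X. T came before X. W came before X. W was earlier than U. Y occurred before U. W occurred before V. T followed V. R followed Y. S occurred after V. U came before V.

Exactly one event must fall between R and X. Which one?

T

Tracing the constraints gives R → T → X, so T sits after R and before X.
No other event is forced both after R and before X.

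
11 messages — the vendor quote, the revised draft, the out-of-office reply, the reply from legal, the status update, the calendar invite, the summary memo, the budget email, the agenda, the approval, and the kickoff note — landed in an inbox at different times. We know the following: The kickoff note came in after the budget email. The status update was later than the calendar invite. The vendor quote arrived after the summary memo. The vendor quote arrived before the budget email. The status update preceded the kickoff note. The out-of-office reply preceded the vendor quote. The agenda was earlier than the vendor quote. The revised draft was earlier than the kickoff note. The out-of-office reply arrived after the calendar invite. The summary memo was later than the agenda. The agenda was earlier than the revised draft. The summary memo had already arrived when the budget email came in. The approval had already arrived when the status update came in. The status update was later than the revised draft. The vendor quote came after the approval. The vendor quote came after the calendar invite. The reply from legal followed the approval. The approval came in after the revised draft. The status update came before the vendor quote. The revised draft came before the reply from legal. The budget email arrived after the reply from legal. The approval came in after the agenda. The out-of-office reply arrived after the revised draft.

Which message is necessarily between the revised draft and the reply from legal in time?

the approval

Tracing the constraints gives the revised draft → the approval → the reply from legal, so the approval sits after the revised draft and before the reply from legal.
No other message is forced both after the revised draft and before the reply from legal.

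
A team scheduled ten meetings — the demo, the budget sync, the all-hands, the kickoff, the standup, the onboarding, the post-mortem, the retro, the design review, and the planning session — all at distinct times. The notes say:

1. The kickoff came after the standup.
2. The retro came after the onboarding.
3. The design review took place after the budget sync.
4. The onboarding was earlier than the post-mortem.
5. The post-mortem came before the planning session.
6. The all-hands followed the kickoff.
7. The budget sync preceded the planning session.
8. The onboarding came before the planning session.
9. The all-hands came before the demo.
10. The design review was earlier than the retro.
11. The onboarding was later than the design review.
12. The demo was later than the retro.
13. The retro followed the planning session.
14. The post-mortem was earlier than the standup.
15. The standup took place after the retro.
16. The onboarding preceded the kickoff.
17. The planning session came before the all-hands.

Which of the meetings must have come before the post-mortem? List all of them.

the budget sync, the design review, the onboarding

Directly stated before the post-mortem: the onboarding.
The budget sync reaches the post-mortem via the budget sync → the design review → the onboarding → the post-mortem.
The design review reaches the post-mortem via the design review → the onboarding → the post-mortem.
No chain forces the planning session (or any of the others) ahead of the post-mortem.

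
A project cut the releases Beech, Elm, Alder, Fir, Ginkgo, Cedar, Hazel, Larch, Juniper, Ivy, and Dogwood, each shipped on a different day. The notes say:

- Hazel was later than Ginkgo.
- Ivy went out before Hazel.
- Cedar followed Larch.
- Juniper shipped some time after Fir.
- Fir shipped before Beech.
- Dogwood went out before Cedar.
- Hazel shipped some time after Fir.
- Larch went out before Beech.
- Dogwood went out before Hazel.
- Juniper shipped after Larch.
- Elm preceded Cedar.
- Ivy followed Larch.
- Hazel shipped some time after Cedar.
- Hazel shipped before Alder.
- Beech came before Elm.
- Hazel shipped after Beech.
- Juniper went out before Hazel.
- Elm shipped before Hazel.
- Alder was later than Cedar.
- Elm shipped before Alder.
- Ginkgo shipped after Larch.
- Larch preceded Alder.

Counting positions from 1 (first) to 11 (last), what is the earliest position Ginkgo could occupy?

2

Larch must come before Ginkgo — 1 forced predecessor.
Nothing else is forced ahead of Ginkgo, so its earliest slot is position 1 + 1 = 2.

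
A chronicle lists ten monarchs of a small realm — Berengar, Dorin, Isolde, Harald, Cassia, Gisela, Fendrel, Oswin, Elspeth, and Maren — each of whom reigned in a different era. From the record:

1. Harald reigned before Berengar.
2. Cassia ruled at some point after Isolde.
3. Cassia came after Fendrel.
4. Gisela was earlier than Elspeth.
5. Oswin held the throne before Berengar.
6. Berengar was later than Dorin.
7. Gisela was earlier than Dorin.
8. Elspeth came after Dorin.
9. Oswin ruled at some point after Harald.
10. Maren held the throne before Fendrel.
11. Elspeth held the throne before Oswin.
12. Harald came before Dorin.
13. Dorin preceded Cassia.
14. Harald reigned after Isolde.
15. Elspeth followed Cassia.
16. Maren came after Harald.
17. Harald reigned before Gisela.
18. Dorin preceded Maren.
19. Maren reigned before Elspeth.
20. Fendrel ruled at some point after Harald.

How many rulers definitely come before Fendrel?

5

Directly stated before Fendrel: Harald and Maren.
Dorin reaches Fendrel via Dorin → Maren → Fendrel.
Gisela reaches Fendrel via Gisela → Dorin → Maren → Fendrel.
Isolde reaches Fendrel via Isolde → Harald → Fendrel.
That's Dorin, Gisela, Harald, Isolde, and Maren — 5 in all.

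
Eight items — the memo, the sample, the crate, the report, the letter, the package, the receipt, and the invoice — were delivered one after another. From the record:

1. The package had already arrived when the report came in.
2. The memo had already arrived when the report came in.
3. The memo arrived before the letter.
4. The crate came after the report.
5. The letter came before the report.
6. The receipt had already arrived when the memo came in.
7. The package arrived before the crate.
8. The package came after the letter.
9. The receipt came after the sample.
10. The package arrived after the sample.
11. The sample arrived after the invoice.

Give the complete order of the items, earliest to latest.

The constraints fix every adjacent pair, so only one ordering works:
the invoice → the sample → the receipt → the memo → the letter → the package → the report → the crate.

the invoice, the sample, the receipt, the memo, the letter, the package, the report, the crate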